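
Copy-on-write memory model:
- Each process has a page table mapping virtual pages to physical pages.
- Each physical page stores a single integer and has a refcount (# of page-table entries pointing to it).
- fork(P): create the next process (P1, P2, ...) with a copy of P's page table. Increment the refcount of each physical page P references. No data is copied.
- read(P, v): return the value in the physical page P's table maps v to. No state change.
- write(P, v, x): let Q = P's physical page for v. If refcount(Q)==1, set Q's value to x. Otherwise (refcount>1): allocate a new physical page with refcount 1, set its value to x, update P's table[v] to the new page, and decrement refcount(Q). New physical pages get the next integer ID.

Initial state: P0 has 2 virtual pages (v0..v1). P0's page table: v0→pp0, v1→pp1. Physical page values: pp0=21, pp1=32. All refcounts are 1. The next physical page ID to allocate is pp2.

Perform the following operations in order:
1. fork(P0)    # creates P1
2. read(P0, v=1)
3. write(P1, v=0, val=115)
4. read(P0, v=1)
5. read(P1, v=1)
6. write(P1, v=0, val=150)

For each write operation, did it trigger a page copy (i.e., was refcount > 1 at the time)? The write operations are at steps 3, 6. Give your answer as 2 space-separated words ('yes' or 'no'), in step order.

Op 1: fork(P0) -> P1. 2 ppages; refcounts: pp0:2 pp1:2
Op 2: read(P0, v1) -> 32. No state change.
Op 3: write(P1, v0, 115). refcount(pp0)=2>1 -> COPY to pp2. 3 ppages; refcounts: pp0:1 pp1:2 pp2:1
Op 4: read(P0, v1) -> 32. No state change.
Op 5: read(P1, v1) -> 32. No state change.
Op 6: write(P1, v0, 150). refcount(pp2)=1 -> write in place. 3 ppages; refcounts: pp0:1 pp1:2 pp2:1

yes no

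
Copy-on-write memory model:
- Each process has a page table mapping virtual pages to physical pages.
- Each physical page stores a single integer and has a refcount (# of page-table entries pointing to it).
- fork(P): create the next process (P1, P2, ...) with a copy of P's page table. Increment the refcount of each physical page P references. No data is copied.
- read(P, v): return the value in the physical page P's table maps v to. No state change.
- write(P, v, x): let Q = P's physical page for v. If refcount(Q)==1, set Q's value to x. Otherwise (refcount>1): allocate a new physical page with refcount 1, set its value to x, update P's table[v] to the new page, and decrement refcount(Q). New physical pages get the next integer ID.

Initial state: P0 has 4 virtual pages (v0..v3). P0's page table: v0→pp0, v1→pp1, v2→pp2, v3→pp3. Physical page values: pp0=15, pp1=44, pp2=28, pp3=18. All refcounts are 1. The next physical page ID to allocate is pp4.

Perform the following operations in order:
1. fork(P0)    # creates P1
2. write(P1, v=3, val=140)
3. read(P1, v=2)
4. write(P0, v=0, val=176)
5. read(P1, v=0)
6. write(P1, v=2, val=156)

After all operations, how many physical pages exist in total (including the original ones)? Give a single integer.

Op 1: fork(P0) -> P1. 4 ppages; refcounts: pp0:2 pp1:2 pp2:2 pp3:2
Op 2: write(P1, v3, 140). refcount(pp3)=2>1 -> COPY to pp4. 5 ppages; refcounts: pp0:2 pp1:2 pp2:2 pp3:1 pp4:1
Op 3: read(P1, v2) -> 28. No state change.
Op 4: write(P0, v0, 176). refcount(pp0)=2>1 -> COPY to pp5. 6 ppages; refcounts: pp0:1 pp1:2 pp2:2 pp3:1 pp4:1 pp5:1
Op 5: read(P1, v0) -> 15. No state change.
Op 6: write(P1, v2, 156). refcount(pp2)=2>1 -> COPY to pp6. 7 ppages; refcounts: pp0:1 pp1:2 pp2:1 pp3:1 pp4:1 pp5:1 pp6:1

Answer: 7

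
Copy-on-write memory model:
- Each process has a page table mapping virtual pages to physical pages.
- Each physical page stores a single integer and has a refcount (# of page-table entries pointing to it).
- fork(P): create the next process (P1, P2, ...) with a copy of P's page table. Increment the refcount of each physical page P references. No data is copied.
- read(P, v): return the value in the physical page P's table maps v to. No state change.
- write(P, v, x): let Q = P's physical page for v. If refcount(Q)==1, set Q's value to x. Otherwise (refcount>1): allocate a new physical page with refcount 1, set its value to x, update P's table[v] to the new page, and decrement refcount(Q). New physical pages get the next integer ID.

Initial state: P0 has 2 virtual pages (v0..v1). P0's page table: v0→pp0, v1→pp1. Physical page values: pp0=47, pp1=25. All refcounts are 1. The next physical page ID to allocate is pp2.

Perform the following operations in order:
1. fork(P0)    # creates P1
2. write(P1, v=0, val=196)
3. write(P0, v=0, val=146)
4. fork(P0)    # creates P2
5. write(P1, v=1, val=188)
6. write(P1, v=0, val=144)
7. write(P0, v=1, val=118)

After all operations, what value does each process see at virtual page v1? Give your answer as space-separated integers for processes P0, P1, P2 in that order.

Op 1: fork(P0) -> P1. 2 ppages; refcounts: pp0:2 pp1:2
Op 2: write(P1, v0, 196). refcount(pp0)=2>1 -> COPY to pp2. 3 ppages; refcounts: pp0:1 pp1:2 pp2:1
Op 3: write(P0, v0, 146). refcount(pp0)=1 -> write in place. 3 ppages; refcounts: pp0:1 pp1:2 pp2:1
Op 4: fork(P0) -> P2. 3 ppages; refcounts: pp0:2 pp1:3 pp2:1
Op 5: write(P1, v1, 188). refcount(pp1)=3>1 -> COPY to pp3. 4 ppages; refcounts: pp0:2 pp1:2 pp2:1 pp3:1
Op 6: write(P1, v0, 144). refcount(pp2)=1 -> write in place. 4 ppages; refcounts: pp0:2 pp1:2 pp2:1 pp3:1
Op 7: write(P0, v1, 118). refcount(pp1)=2>1 -> COPY to pp4. 5 ppages; refcounts: pp0:2 pp1:1 pp2:1 pp3:1 pp4:1
P0: v1 -> pp4 = 118
P1: v1 -> pp3 = 188
P2: v1 -> pp1 = 25

Answer: 118 188 25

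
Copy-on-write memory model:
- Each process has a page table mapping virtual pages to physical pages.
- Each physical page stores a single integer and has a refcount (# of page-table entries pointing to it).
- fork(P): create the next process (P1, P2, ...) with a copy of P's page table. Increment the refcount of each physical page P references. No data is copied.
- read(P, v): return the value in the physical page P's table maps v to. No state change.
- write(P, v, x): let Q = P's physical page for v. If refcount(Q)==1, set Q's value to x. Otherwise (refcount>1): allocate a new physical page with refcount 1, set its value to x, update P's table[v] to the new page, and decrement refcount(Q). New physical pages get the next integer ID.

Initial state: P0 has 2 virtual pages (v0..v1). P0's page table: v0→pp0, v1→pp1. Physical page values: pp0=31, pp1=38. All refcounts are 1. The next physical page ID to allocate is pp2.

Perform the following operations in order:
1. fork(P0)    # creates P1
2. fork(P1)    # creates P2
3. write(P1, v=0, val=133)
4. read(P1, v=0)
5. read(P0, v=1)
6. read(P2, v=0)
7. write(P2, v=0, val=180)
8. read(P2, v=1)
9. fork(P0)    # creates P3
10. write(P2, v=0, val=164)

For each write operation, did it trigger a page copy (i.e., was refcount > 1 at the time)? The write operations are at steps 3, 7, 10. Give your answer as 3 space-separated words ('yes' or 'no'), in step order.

Op 1: fork(P0) -> P1. 2 ppages; refcounts: pp0:2 pp1:2
Op 2: fork(P1) -> P2. 2 ppages; refcounts: pp0:3 pp1:3
Op 3: write(P1, v0, 133). refcount(pp0)=3>1 -> COPY to pp2. 3 ppages; refcounts: pp0:2 pp1:3 pp2:1
Op 4: read(P1, v0) -> 133. No state change.
Op 5: read(P0, v1) -> 38. No state change.
Op 6: read(P2, v0) -> 31. No state change.
Op 7: write(P2, v0, 180). refcount(pp0)=2>1 -> COPY to pp3. 4 ppages; refcounts: pp0:1 pp1:3 pp2:1 pp3:1
Op 8: read(P2, v1) -> 38. No state change.
Op 9: fork(P0) -> P3. 4 ppages; refcounts: pp0:2 pp1:4 pp2:1 pp3:1
Op 10: write(P2, v0, 164). refcount(pp3)=1 -> write in place. 4 ppages; refcounts: pp0:2 pp1:4 pp2:1 pp3:1

yes yes no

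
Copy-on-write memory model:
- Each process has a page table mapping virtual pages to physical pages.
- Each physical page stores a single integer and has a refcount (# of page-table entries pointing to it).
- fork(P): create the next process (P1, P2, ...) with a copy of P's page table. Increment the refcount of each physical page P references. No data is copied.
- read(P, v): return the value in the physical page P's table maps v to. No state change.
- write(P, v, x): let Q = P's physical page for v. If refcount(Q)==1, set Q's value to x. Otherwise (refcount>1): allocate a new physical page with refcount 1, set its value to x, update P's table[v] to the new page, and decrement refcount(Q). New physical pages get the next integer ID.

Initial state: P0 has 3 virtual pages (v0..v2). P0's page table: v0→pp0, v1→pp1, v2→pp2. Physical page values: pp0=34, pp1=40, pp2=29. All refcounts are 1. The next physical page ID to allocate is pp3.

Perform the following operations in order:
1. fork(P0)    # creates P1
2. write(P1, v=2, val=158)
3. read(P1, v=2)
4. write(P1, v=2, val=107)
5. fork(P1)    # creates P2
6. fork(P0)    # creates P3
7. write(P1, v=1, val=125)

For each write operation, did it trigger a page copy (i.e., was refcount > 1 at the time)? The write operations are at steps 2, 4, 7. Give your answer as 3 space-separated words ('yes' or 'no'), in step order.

Op 1: fork(P0) -> P1. 3 ppages; refcounts: pp0:2 pp1:2 pp2:2
Op 2: write(P1, v2, 158). refcount(pp2)=2>1 -> COPY to pp3. 4 ppages; refcounts: pp0:2 pp1:2 pp2:1 pp3:1
Op 3: read(P1, v2) -> 158. No state change.
Op 4: write(P1, v2, 107). refcount(pp3)=1 -> write in place. 4 ppages; refcounts: pp0:2 pp1:2 pp2:1 pp3:1
Op 5: fork(P1) -> P2. 4 ppages; refcounts: pp0:3 pp1:3 pp2:1 pp3:2
Op 6: fork(P0) -> P3. 4 ppages; refcounts: pp0:4 pp1:4 pp2:2 pp3:2
Op 7: write(P1, v1, 125). refcount(pp1)=4>1 -> COPY to pp4. 5 ppages; refcounts: pp0:4 pp1:3 pp2:2 pp3:2 pp4:1

yes no yes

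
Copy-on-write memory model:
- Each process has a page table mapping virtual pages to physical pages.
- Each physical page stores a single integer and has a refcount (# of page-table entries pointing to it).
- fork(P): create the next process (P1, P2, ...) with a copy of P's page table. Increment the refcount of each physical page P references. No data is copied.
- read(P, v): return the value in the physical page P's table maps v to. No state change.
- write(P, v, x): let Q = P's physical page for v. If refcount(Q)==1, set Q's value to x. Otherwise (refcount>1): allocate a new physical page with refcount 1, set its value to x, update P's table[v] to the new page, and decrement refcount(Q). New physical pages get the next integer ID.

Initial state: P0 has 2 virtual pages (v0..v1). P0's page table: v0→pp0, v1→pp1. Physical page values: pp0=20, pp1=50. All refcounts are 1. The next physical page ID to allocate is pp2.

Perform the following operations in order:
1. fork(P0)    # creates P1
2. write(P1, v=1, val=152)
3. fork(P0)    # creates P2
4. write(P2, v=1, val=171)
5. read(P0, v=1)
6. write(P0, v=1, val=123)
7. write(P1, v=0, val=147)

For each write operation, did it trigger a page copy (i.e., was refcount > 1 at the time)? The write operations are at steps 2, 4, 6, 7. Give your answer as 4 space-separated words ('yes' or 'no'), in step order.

Op 1: fork(P0) -> P1. 2 ppages; refcounts: pp0:2 pp1:2
Op 2: write(P1, v1, 152). refcount(pp1)=2>1 -> COPY to pp2. 3 ppages; refcounts: pp0:2 pp1:1 pp2:1
Op 3: fork(P0) -> P2. 3 ppages; refcounts: pp0:3 pp1:2 pp2:1
Op 4: write(P2, v1, 171). refcount(pp1)=2>1 -> COPY to pp3. 4 ppages; refcounts: pp0:3 pp1:1 pp2:1 pp3:1
Op 5: read(P0, v1) -> 50. No state change.
Op 6: write(P0, v1, 123). refcount(pp1)=1 -> write in place. 4 ppages; refcounts: pp0:3 pp1:1 pp2:1 pp3:1
Op 7: write(P1, v0, 147). refcount(pp0)=3>1 -> COPY to pp4. 5 ppages; refcounts: pp0:2 pp1:1 pp2:1 pp3:1 pp4:1

yes yes no yes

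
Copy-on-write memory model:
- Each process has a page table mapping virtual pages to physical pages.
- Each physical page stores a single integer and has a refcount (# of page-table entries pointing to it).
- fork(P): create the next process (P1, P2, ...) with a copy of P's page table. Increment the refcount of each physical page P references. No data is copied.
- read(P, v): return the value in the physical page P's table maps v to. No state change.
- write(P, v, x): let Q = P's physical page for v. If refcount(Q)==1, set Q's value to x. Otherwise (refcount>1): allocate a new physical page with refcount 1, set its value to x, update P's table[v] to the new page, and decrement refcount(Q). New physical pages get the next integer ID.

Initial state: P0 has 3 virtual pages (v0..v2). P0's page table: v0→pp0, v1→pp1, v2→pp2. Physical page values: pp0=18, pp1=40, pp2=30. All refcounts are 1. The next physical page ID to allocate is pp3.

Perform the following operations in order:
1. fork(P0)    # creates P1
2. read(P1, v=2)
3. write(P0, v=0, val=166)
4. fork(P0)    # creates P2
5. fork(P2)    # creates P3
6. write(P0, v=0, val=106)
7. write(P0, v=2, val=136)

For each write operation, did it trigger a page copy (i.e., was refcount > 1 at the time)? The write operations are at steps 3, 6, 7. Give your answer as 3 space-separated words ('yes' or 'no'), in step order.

Op 1: fork(P0) -> P1. 3 ppages; refcounts: pp0:2 pp1:2 pp2:2
Op 2: read(P1, v2) -> 30. No state change.
Op 3: write(P0, v0, 166). refcount(pp0)=2>1 -> COPY to pp3. 4 ppages; refcounts: pp0:1 pp1:2 pp2:2 pp3:1
Op 4: fork(P0) -> P2. 4 ppages; refcounts: pp0:1 pp1:3 pp2:3 pp3:2
Op 5: fork(P2) -> P3. 4 ppages; refcounts: pp0:1 pp1:4 pp2:4 pp3:3
Op 6: write(P0, v0, 106). refcount(pp3)=3>1 -> COPY to pp4. 5 ppages; refcounts: pp0:1 pp1:4 pp2:4 pp3:2 pp4:1
Op 7: write(P0, v2, 136). refcount(pp2)=4>1 -> COPY to pp5. 6 ppages; refcounts: pp0:1 pp1:4 pp2:3 pp3:2 pp4:1 pp5:1

yes yes yes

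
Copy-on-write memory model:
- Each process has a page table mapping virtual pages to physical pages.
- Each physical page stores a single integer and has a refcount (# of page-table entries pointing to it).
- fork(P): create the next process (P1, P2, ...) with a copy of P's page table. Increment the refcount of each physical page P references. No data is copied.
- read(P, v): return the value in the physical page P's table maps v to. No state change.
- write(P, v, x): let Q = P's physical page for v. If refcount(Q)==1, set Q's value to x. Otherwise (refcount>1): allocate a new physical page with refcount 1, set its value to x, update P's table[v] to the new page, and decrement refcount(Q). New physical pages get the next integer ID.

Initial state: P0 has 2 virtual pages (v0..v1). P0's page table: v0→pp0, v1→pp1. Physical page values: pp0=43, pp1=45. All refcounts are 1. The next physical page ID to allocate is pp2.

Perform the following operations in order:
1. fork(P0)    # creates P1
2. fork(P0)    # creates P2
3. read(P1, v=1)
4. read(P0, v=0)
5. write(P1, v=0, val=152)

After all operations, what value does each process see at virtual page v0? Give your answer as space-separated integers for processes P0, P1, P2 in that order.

Op 1: fork(P0) -> P1. 2 ppages; refcounts: pp0:2 pp1:2
Op 2: fork(P0) -> P2. 2 ppages; refcounts: pp0:3 pp1:3
Op 3: read(P1, v1) -> 45. No state change.
Op 4: read(P0, v0) -> 43. No state change.
Op 5: write(P1, v0, 152). refcount(pp0)=3>1 -> COPY to pp2. 3 ppages; refcounts: pp0:2 pp1:3 pp2:1
P0: v0 -> pp0 = 43
P1: v0 -> pp2 = 152
P2: v0 -> pp0 = 43

Answer: 43 152 43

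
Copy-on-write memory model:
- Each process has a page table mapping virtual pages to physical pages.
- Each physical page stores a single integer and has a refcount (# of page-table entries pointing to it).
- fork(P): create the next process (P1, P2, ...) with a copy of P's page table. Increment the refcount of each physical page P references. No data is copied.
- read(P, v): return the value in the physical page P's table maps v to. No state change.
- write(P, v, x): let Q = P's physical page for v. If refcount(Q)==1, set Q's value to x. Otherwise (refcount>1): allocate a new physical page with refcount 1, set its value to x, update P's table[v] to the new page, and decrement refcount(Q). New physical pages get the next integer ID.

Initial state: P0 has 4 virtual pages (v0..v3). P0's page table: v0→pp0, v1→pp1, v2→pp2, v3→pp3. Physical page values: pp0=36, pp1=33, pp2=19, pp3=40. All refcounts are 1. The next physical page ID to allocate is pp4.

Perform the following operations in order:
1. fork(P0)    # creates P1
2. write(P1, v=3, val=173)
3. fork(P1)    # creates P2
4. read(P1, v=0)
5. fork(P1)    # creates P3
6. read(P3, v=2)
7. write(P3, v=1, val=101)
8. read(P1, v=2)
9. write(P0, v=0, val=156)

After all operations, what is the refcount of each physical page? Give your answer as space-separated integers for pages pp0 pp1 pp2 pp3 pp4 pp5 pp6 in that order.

Op 1: fork(P0) -> P1. 4 ppages; refcounts: pp0:2 pp1:2 pp2:2 pp3:2
Op 2: write(P1, v3, 173). refcount(pp3)=2>1 -> COPY to pp4. 5 ppages; refcounts: pp0:2 pp1:2 pp2:2 pp3:1 pp4:1
Op 3: fork(P1) -> P2. 5 ppages; refcounts: pp0:3 pp1:3 pp2:3 pp3:1 pp4:2
Op 4: read(P1, v0) -> 36. No state change.
Op 5: fork(P1) -> P3. 5 ppages; refcounts: pp0:4 pp1:4 pp2:4 pp3:1 pp4:3
Op 6: read(P3, v2) -> 19. No state change.
Op 7: write(P3, v1, 101). refcount(pp1)=4>1 -> COPY to pp5. 6 ppages; refcounts: pp0:4 pp1:3 pp2:4 pp3:1 pp4:3 pp5:1
Op 8: read(P1, v2) -> 19. No state change.
Op 9: write(P0, v0, 156). refcount(pp0)=4>1 -> COPY to pp6. 7 ppages; refcounts: pp0:3 pp1:3 pp2:4 pp3:1 pp4:3 pp5:1 pp6:1

Answer: 3 3 4 1 3 1 1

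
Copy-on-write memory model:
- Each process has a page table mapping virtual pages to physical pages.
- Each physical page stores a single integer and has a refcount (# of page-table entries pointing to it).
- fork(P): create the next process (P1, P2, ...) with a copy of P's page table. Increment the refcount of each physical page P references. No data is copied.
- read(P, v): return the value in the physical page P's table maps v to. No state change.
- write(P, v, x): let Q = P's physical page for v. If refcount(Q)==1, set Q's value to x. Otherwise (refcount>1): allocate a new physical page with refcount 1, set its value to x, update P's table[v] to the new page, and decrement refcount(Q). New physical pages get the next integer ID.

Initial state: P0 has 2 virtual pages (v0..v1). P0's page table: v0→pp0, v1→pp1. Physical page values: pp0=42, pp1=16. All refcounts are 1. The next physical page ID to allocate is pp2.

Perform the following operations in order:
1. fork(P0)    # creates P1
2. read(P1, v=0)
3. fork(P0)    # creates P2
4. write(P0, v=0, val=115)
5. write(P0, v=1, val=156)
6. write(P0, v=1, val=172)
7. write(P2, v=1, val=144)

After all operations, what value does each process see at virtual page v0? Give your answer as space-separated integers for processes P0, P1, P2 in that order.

Op 1: fork(P0) -> P1. 2 ppages; refcounts: pp0:2 pp1:2
Op 2: read(P1, v0) -> 42. No state change.
Op 3: fork(P0) -> P2. 2 ppages; refcounts: pp0:3 pp1:3
Op 4: write(P0, v0, 115). refcount(pp0)=3>1 -> COPY to pp2. 3 ppages; refcounts: pp0:2 pp1:3 pp2:1
Op 5: write(P0, v1, 156). refcount(pp1)=3>1 -> COPY to pp3. 4 ppages; refcounts: pp0:2 pp1:2 pp2:1 pp3:1
Op 6: write(P0, v1, 172). refcount(pp3)=1 -> write in place. 4 ppages; refcounts: pp0:2 pp1:2 pp2:1 pp3:1
Op 7: write(P2, v1, 144). refcount(pp1)=2>1 -> COPY to pp4. 5 ppages; refcounts: pp0:2 pp1:1 pp2:1 pp3:1 pp4:1
P0: v0 -> pp2 = 115
P1: v0 -> pp0 = 42
P2: v0 -> pp0 = 42

Answer: 115 42 42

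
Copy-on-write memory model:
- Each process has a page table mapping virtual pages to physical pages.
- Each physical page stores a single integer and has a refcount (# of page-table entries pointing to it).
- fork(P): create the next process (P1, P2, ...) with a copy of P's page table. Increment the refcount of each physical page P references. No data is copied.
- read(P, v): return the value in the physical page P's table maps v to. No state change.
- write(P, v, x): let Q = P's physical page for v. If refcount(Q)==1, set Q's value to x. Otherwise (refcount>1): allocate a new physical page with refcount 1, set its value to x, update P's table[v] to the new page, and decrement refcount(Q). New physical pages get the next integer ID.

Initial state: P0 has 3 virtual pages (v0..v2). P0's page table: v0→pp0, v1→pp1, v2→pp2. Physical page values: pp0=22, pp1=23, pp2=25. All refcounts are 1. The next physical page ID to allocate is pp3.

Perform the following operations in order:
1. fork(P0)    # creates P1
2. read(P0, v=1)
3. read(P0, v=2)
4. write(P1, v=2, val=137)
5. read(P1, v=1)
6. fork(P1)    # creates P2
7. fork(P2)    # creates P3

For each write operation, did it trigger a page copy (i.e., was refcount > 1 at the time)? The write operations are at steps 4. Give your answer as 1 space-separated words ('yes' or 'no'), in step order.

Op 1: fork(P0) -> P1. 3 ppages; refcounts: pp0:2 pp1:2 pp2:2
Op 2: read(P0, v1) -> 23. No state change.
Op 3: read(P0, v2) -> 25. No state change.
Op 4: write(P1, v2, 137). refcount(pp2)=2>1 -> COPY to pp3. 4 ppages; refcounts: pp0:2 pp1:2 pp2:1 pp3:1
Op 5: read(P1, v1) -> 23. No state change.
Op 6: fork(P1) -> P2. 4 ppages; refcounts: pp0:3 pp1:3 pp2:1 pp3:2
Op 7: fork(P2) -> P3. 4 ppages; refcounts: pp0:4 pp1:4 pp2:1 pp3:3

yes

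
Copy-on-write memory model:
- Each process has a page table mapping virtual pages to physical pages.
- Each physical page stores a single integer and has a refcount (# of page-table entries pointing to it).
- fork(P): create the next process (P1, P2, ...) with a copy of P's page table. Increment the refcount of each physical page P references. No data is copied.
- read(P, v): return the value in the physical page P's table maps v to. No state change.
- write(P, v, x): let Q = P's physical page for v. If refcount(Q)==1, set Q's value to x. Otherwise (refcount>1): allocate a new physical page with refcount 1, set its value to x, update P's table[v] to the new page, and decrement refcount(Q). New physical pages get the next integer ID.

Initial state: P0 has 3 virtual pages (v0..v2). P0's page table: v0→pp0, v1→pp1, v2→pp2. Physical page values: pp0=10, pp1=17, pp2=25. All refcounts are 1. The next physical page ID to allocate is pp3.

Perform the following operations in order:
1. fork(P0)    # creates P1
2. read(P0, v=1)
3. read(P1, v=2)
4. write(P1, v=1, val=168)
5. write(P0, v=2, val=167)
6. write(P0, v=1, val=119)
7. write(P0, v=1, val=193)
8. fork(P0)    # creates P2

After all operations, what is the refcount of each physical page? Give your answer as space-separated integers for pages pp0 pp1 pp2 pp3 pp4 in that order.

Op 1: fork(P0) -> P1. 3 ppages; refcounts: pp0:2 pp1:2 pp2:2
Op 2: read(P0, v1) -> 17. No state change.
Op 3: read(P1, v2) -> 25. No state change.
Op 4: write(P1, v1, 168). refcount(pp1)=2>1 -> COPY to pp3. 4 ppages; refcounts: pp0:2 pp1:1 pp2:2 pp3:1
Op 5: write(P0, v2, 167). refcount(pp2)=2>1 -> COPY to pp4. 5 ppages; refcounts: pp0:2 pp1:1 pp2:1 pp3:1 pp4:1
Op 6: write(P0, v1, 119). refcount(pp1)=1 -> write in place. 5 ppages; refcounts: pp0:2 pp1:1 pp2:1 pp3:1 pp4:1
Op 7: write(P0, v1, 193). refcount(pp1)=1 -> write in place. 5 ppages; refcounts: pp0:2 pp1:1 pp2:1 pp3:1 pp4:1
Op 8: fork(P0) -> P2. 5 ppages; refcounts: pp0:3 pp1:2 pp2:1 pp3:1 pp4:2

Answer: 3 2 1 1 2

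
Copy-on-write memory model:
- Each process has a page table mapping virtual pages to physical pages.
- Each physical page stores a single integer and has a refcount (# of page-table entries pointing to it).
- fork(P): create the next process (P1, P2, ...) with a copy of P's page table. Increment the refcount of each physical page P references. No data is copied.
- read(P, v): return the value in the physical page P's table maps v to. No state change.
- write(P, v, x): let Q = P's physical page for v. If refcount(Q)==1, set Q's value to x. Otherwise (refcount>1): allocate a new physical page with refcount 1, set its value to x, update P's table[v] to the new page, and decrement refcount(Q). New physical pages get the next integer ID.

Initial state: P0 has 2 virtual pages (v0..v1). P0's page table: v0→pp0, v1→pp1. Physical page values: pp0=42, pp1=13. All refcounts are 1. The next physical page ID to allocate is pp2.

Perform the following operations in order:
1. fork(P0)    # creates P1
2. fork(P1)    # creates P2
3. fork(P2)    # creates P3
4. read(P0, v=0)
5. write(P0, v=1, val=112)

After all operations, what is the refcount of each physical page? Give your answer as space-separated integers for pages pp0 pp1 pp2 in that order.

Answer: 4 3 1

Derivation:
Op 1: fork(P0) -> P1. 2 ppages; refcounts: pp0:2 pp1:2
Op 2: fork(P1) -> P2. 2 ppages; refcounts: pp0:3 pp1:3
Op 3: fork(P2) -> P3. 2 ppages; refcounts: pp0:4 pp1:4
Op 4: read(P0, v0) -> 42. No state change.
Op 5: write(P0, v1, 112). refcount(pp1)=4>1 -> COPY to pp2. 3 ppages; refcounts: pp0:4 pp1:3 pp2:1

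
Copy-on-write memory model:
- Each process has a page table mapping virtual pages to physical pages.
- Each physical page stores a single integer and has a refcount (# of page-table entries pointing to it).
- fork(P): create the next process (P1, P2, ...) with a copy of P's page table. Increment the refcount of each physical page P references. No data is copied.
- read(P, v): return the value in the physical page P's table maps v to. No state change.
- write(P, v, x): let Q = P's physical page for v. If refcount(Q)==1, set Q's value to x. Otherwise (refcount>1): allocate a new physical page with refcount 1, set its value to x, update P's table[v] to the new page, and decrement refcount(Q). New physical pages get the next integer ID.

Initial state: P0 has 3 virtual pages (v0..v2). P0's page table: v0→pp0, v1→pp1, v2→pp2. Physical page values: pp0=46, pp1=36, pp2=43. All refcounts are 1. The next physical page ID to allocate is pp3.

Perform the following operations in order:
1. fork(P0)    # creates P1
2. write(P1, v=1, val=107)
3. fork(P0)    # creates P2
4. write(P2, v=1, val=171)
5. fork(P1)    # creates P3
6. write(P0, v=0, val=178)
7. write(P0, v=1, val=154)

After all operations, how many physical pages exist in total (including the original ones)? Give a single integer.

Answer: 6

Derivation:
Op 1: fork(P0) -> P1. 3 ppages; refcounts: pp0:2 pp1:2 pp2:2
Op 2: write(P1, v1, 107). refcount(pp1)=2>1 -> COPY to pp3. 4 ppages; refcounts: pp0:2 pp1:1 pp2:2 pp3:1
Op 3: fork(P0) -> P2. 4 ppages; refcounts: pp0:3 pp1:2 pp2:3 pp3:1
Op 4: write(P2, v1, 171). refcount(pp1)=2>1 -> COPY to pp4. 5 ppages; refcounts: pp0:3 pp1:1 pp2:3 pp3:1 pp4:1
Op 5: fork(P1) -> P3. 5 ppages; refcounts: pp0:4 pp1:1 pp2:4 pp3:2 pp4:1
Op 6: write(P0, v0, 178). refcount(pp0)=4>1 -> COPY to pp5. 6 ppages; refcounts: pp0:3 pp1:1 pp2:4 pp3:2 pp4:1 pp5:1
Op 7: write(P0, v1, 154). refcount(pp1)=1 -> write in place. 6 ppages; refcounts: pp0:3 pp1:1 pp2:4 pp3:2 pp4:1 pp5:1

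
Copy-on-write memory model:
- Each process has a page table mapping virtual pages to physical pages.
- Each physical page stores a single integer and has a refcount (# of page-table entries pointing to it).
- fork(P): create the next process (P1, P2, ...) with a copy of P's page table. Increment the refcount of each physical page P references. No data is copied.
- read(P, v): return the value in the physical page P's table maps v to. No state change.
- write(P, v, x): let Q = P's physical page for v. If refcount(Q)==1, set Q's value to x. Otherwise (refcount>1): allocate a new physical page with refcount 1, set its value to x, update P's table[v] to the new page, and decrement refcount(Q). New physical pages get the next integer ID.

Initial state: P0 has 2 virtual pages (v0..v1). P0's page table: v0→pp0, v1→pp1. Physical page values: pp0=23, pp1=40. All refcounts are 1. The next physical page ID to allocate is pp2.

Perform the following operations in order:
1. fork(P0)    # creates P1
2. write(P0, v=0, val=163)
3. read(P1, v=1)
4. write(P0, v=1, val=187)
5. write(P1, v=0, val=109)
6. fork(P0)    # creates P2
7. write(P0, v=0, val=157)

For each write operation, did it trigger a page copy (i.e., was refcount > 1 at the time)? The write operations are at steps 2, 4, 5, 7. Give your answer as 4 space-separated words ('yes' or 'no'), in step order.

Op 1: fork(P0) -> P1. 2 ppages; refcounts: pp0:2 pp1:2
Op 2: write(P0, v0, 163). refcount(pp0)=2>1 -> COPY to pp2. 3 ppages; refcounts: pp0:1 pp1:2 pp2:1
Op 3: read(P1, v1) -> 40. No state change.
Op 4: write(P0, v1, 187). refcount(pp1)=2>1 -> COPY to pp3. 4 ppages; refcounts: pp0:1 pp1:1 pp2:1 pp3:1
Op 5: write(P1, v0, 109). refcount(pp0)=1 -> write in place. 4 ppages; refcounts: pp0:1 pp1:1 pp2:1 pp3:1
Op 6: fork(P0) -> P2. 4 ppages; refcounts: pp0:1 pp1:1 pp2:2 pp3:2
Op 7: write(P0, v0, 157). refcount(pp2)=2>1 -> COPY to pp4. 5 ppages; refcounts: pp0:1 pp1:1 pp2:1 pp3:2 pp4:1

yes yes no yes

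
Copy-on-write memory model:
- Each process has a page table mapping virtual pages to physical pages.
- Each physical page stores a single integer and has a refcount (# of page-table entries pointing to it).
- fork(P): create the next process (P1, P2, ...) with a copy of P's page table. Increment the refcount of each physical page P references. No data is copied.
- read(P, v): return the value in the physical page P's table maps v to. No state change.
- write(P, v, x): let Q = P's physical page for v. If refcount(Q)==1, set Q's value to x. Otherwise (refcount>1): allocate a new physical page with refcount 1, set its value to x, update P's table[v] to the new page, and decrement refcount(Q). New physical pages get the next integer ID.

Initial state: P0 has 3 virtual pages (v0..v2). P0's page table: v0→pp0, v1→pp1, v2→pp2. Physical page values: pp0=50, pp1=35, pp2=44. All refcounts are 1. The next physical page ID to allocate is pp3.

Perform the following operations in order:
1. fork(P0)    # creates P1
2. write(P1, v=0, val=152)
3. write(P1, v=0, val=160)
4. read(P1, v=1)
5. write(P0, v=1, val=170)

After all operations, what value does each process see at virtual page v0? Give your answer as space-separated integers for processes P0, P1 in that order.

Answer: 50 160

Derivation:
Op 1: fork(P0) -> P1. 3 ppages; refcounts: pp0:2 pp1:2 pp2:2
Op 2: write(P1, v0, 152). refcount(pp0)=2>1 -> COPY to pp3. 4 ppages; refcounts: pp0:1 pp1:2 pp2:2 pp3:1
Op 3: write(P1, v0, 160). refcount(pp3)=1 -> write in place. 4 ppages; refcounts: pp0:1 pp1:2 pp2:2 pp3:1
Op 4: read(P1, v1) -> 35. No state change.
Op 5: write(P0, v1, 170). refcount(pp1)=2>1 -> COPY to pp4. 5 ppages; refcounts: pp0:1 pp1:1 pp2:2 pp3:1 pp4:1
P0: v0 -> pp0 = 50
P1: v0 -> pp3 = 160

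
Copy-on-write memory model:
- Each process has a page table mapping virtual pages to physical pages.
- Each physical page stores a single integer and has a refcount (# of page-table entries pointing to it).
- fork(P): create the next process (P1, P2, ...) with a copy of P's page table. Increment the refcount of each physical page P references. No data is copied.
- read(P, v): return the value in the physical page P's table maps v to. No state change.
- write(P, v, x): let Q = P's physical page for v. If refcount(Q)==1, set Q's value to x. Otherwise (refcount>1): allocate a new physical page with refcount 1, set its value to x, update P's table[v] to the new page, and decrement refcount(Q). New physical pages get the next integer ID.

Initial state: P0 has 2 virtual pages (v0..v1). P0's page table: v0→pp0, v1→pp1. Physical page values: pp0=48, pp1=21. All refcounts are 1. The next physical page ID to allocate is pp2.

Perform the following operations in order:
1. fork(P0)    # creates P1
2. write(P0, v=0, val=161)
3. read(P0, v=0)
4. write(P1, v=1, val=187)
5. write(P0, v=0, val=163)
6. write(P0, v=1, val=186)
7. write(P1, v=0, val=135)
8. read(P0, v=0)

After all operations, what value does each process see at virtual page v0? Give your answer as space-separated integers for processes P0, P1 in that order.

Op 1: fork(P0) -> P1. 2 ppages; refcounts: pp0:2 pp1:2
Op 2: write(P0, v0, 161). refcount(pp0)=2>1 -> COPY to pp2. 3 ppages; refcounts: pp0:1 pp1:2 pp2:1
Op 3: read(P0, v0) -> 161. No state change.
Op 4: write(P1, v1, 187). refcount(pp1)=2>1 -> COPY to pp3. 4 ppages; refcounts: pp0:1 pp1:1 pp2:1 pp3:1
Op 5: write(P0, v0, 163). refcount(pp2)=1 -> write in place. 4 ppages; refcounts: pp0:1 pp1:1 pp2:1 pp3:1
Op 6: write(P0, v1, 186). refcount(pp1)=1 -> write in place. 4 ppages; refcounts: pp0:1 pp1:1 pp2:1 pp3:1
Op 7: write(P1, v0, 135). refcount(pp0)=1 -> write in place. 4 ppages; refcounts: pp0:1 pp1:1 pp2:1 pp3:1
Op 8: read(P0, v0) -> 163. No state change.
P0: v0 -> pp2 = 163
P1: v0 -> pp0 = 135

Answer: 163 135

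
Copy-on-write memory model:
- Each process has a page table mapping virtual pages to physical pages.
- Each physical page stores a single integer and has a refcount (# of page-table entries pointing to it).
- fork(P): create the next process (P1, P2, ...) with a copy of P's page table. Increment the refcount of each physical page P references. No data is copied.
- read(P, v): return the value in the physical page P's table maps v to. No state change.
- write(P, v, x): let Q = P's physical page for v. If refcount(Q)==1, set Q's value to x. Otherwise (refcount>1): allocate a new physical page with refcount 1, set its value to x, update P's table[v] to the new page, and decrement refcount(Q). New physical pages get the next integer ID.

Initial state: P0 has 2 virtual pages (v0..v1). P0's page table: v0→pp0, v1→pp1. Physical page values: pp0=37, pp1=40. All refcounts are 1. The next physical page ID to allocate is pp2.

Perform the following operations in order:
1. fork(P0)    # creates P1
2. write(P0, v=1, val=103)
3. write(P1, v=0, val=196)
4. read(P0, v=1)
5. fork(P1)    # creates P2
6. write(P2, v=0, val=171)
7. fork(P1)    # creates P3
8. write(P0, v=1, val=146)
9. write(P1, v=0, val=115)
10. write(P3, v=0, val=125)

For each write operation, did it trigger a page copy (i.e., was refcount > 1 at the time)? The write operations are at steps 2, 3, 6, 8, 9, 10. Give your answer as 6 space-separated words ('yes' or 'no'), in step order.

Op 1: fork(P0) -> P1. 2 ppages; refcounts: pp0:2 pp1:2
Op 2: write(P0, v1, 103). refcount(pp1)=2>1 -> COPY to pp2. 3 ppages; refcounts: pp0:2 pp1:1 pp2:1
Op 3: write(P1, v0, 196). refcount(pp0)=2>1 -> COPY to pp3. 4 ppages; refcounts: pp0:1 pp1:1 pp2:1 pp3:1
Op 4: read(P0, v1) -> 103. No state change.
Op 5: fork(P1) -> P2. 4 ppages; refcounts: pp0:1 pp1:2 pp2:1 pp3:2
Op 6: write(P2, v0, 171). refcount(pp3)=2>1 -> COPY to pp4. 5 ppages; refcounts: pp0:1 pp1:2 pp2:1 pp3:1 pp4:1
Op 7: fork(P1) -> P3. 5 ppages; refcounts: pp0:1 pp1:3 pp2:1 pp3:2 pp4:1
Op 8: write(P0, v1, 146). refcount(pp2)=1 -> write in place. 5 ppages; refcounts: pp0:1 pp1:3 pp2:1 pp3:2 pp4:1
Op 9: write(P1, v0, 115). refcount(pp3)=2>1 -> COPY to pp5. 6 ppages; refcounts: pp0:1 pp1:3 pp2:1 pp3:1 pp4:1 pp5:1
Op 10: write(P3, v0, 125). refcount(pp3)=1 -> write in place. 6 ppages; refcounts: pp0:1 pp1:3 pp2:1 pp3:1 pp4:1 pp5:1

yes yes yes no yes no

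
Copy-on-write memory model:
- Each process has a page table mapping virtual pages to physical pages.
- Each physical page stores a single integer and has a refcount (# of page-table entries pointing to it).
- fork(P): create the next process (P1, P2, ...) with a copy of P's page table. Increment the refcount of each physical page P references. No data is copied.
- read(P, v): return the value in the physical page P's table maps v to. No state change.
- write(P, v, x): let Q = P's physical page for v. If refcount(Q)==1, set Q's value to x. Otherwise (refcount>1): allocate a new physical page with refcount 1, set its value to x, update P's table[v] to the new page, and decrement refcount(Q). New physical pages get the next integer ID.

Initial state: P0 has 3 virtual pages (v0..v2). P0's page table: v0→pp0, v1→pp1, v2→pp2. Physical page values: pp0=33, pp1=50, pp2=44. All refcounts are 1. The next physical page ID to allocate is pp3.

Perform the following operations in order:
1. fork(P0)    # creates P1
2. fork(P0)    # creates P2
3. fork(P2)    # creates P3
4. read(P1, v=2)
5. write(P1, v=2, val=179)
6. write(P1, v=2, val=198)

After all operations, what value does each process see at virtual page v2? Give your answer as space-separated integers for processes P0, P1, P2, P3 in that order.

Answer: 44 198 44 44

Derivation:
Op 1: fork(P0) -> P1. 3 ppages; refcounts: pp0:2 pp1:2 pp2:2
Op 2: fork(P0) -> P2. 3 ppages; refcounts: pp0:3 pp1:3 pp2:3
Op 3: fork(P2) -> P3. 3 ppages; refcounts: pp0:4 pp1:4 pp2:4
Op 4: read(P1, v2) -> 44. No state change.
Op 5: write(P1, v2, 179). refcount(pp2)=4>1 -> COPY to pp3. 4 ppages; refcounts: pp0:4 pp1:4 pp2:3 pp3:1
Op 6: write(P1, v2, 198). refcount(pp3)=1 -> write in place. 4 ppages; refcounts: pp0:4 pp1:4 pp2:3 pp3:1
P0: v2 -> pp2 = 44
P1: v2 -> pp3 = 198
P2: v2 -> pp2 = 44
P3: v2 -> pp2 = 44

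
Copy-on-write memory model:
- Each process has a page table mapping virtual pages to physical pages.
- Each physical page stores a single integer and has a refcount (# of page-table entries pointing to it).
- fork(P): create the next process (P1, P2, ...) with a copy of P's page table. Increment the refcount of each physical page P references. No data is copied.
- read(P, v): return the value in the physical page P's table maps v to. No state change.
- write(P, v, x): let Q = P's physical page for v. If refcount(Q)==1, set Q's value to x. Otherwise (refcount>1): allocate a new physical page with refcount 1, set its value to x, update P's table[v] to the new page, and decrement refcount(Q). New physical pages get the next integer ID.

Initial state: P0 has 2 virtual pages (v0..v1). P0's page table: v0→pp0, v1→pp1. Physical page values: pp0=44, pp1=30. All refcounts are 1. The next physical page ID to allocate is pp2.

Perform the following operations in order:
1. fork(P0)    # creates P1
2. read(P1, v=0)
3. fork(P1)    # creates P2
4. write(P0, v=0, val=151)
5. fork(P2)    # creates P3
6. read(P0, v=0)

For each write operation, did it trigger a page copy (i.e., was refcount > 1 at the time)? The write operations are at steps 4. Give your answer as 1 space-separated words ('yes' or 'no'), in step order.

Op 1: fork(P0) -> P1. 2 ppages; refcounts: pp0:2 pp1:2
Op 2: read(P1, v0) -> 44. No state change.
Op 3: fork(P1) -> P2. 2 ppages; refcounts: pp0:3 pp1:3
Op 4: write(P0, v0, 151). refcount(pp0)=3>1 -> COPY to pp2. 3 ppages; refcounts: pp0:2 pp1:3 pp2:1
Op 5: fork(P2) -> P3. 3 ppages; refcounts: pp0:3 pp1:4 pp2:1
Op 6: read(P0, v0) -> 151. No state change.

yes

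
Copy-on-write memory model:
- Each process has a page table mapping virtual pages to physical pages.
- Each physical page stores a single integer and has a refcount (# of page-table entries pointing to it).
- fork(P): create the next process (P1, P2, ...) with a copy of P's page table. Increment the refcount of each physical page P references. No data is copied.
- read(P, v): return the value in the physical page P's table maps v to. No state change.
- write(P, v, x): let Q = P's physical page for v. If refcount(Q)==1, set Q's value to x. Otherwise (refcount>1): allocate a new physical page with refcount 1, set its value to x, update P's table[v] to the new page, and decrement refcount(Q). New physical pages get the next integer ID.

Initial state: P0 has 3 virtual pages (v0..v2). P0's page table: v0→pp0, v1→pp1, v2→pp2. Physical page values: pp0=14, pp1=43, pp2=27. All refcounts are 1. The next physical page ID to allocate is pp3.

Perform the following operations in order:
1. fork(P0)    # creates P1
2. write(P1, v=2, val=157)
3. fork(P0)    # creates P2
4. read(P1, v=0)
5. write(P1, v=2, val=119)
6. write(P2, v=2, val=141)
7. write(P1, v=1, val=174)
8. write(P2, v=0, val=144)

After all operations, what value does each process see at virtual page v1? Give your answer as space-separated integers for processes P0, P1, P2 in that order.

Op 1: fork(P0) -> P1. 3 ppages; refcounts: pp0:2 pp1:2 pp2:2
Op 2: write(P1, v2, 157). refcount(pp2)=2>1 -> COPY to pp3. 4 ppages; refcounts: pp0:2 pp1:2 pp2:1 pp3:1
Op 3: fork(P0) -> P2. 4 ppages; refcounts: pp0:3 pp1:3 pp2:2 pp3:1
Op 4: read(P1, v0) -> 14. No state change.
Op 5: write(P1, v2, 119). refcount(pp3)=1 -> write in place. 4 ppages; refcounts: pp0:3 pp1:3 pp2:2 pp3:1
Op 6: write(P2, v2, 141). refcount(pp2)=2>1 -> COPY to pp4. 5 ppages; refcounts: pp0:3 pp1:3 pp2:1 pp3:1 pp4:1
Op 7: write(P1, v1, 174). refcount(pp1)=3>1 -> COPY to pp5. 6 ppages; refcounts: pp0:3 pp1:2 pp2:1 pp3:1 pp4:1 pp5:1
Op 8: write(P2, v0, 144). refcount(pp0)=3>1 -> COPY to pp6. 7 ppages; refcounts: pp0:2 pp1:2 pp2:1 pp3:1 pp4:1 pp5:1 pp6:1
P0: v1 -> pp1 = 43
P1: v1 -> pp5 = 174
P2: v1 -> pp1 = 43

Answer: 43 174 43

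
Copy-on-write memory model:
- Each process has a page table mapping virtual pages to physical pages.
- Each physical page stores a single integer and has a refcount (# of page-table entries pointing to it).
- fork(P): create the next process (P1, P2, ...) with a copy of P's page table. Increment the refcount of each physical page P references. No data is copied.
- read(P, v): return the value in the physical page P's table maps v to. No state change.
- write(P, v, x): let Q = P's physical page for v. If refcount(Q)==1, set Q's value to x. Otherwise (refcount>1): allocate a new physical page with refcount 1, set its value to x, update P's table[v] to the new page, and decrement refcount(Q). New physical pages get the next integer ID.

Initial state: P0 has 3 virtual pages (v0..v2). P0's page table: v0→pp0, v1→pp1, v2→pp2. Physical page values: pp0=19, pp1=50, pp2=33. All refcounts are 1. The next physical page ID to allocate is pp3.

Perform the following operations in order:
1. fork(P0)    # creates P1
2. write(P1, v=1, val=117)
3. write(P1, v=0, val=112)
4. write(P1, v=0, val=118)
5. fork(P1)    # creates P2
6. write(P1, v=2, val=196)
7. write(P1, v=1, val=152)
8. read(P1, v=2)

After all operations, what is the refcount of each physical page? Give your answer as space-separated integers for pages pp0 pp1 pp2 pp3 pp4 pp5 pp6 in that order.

Answer: 1 1 2 1 2 1 1

Derivation:
Op 1: fork(P0) -> P1. 3 ppages; refcounts: pp0:2 pp1:2 pp2:2
Op 2: write(P1, v1, 117). refcount(pp1)=2>1 -> COPY to pp3. 4 ppages; refcounts: pp0:2 pp1:1 pp2:2 pp3:1
Op 3: write(P1, v0, 112). refcount(pp0)=2>1 -> COPY to pp4. 5 ppages; refcounts: pp0:1 pp1:1 pp2:2 pp3:1 pp4:1
Op 4: write(P1, v0, 118). refcount(pp4)=1 -> write in place. 5 ppages; refcounts: pp0:1 pp1:1 pp2:2 pp3:1 pp4:1
Op 5: fork(P1) -> P2. 5 ppages; refcounts: pp0:1 pp1:1 pp2:3 pp3:2 pp4:2
Op 6: write(P1, v2, 196). refcount(pp2)=3>1 -> COPY to pp5. 6 ppages; refcounts: pp0:1 pp1:1 pp2:2 pp3:2 pp4:2 pp5:1
Op 7: write(P1, v1, 152). refcount(pp3)=2>1 -> COPY to pp6. 7 ppages; refcounts: pp0:1 pp1:1 pp2:2 pp3:1 pp4:2 pp5:1 pp6:1
Op 8: read(P1, v2) -> 196. No state change.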